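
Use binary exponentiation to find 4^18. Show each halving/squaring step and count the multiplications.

Computing 4^18 by squaring (build up from 4^1; each line after the first costs one multiplication):

4^1 = 4
4^2 = (4^1)^2 = 4^2 = 16
4^4 = (4^2)^2 = 16^2 = 256
4^8 = (4^4)^2 = 256^2 = 65536
4^9 = 4 * 4^8 = 4 * 65536 = 262144
4^18 = (4^9)^2 = 262144^2 = 68719476736

Result: 68719476736
Multiplications needed: 5 (5 lines after 4^1)

4^18 = 68719476736. Using exponentiation by squaring, this requires 5 multiplications. The key idea: if the exponent is even, square the half-power; if odd, multiply by the base once.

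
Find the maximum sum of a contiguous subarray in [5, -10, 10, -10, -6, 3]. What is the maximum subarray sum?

Using Kadane's algorithm on [5, -10, 10, -10, -6, 3]:

Scanning through the array:
Position 1 (value -10): max_ending_here = -5, max_so_far = 5
Position 2 (value 10): max_ending_here = 10, max_so_far = 10
Position 3 (value -10): max_ending_here = 0, max_so_far = 10
Position 4 (value -6): max_ending_here = -6, max_so_far = 10
Position 5 (value 3): max_ending_here = 3, max_so_far = 10

Maximum subarray: [10]
Maximum sum: 10

The maximum subarray is [10] with sum 10. This subarray runs from index 2 to index 2.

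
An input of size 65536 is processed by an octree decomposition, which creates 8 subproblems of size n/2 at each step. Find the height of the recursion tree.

For divide and conquer with division factor 2:

Problem sizes at each level:
Level 0: 65536
Level 1: 32768
Level 2: 16384
Level 3: 8192
Level 4: 4096
Level 5: 2048
Level 6: 1024
Level 7: 512
Level 8: 256
Level 9: 128
Level 10: 64
Level 11: 32
Level 12: 16
Level 13: 8
Level 14: 4
Level 15: 2
Level 16: 1

The root is level 0 and the size-1 base case is level 16 (the tree spans levels 0 through 16, i.e. 17 levels counting the root), so the depth is the number of divisions: log_2(65536) = 16

The recursion tree depth is log_2(65536) = 16. At each level, the problem size is divided by 2, so it takes 16 divisions to reduce to a base case of size 1. The algorithm makes 8 recursive calls at each level.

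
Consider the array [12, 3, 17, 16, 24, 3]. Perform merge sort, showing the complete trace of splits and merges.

Merge sort trace:

Split: [12, 3, 17, 16, 24, 3] -> [12, 3, 17] and [16, 24, 3]
  Split: [12, 3, 17] -> [12] and [3, 17]
    Split: [3, 17] -> [3] and [17]
    Merge: [3] + [17] -> [3, 17]
  Merge: [12] + [3, 17] -> [3, 12, 17]
  Split: [16, 24, 3] -> [16] and [24, 3]
    Split: [24, 3] -> [24] and [3]
    Merge: [24] + [3] -> [3, 24]
  Merge: [16] + [3, 24] -> [3, 16, 24]
Merge: [3, 12, 17] + [3, 16, 24] -> [3, 3, 12, 16, 17, 24]

Final sorted array: [3, 3, 12, 16, 17, 24]

The merge sort proceeds by recursively splitting the array and merging sorted halves.
After all merges, the sorted array is [3, 3, 12, 16, 17, 24].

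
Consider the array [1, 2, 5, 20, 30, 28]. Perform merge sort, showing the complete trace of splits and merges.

Merge sort trace:

Split: [1, 2, 5, 20, 30, 28] -> [1, 2, 5] and [20, 30, 28]
  Split: [1, 2, 5] -> [1] and [2, 5]
    Split: [2, 5] -> [2] and [5]
    Merge: [2] + [5] -> [2, 5]
  Merge: [1] + [2, 5] -> [1, 2, 5]
  Split: [20, 30, 28] -> [20] and [30, 28]
    Split: [30, 28] -> [30] and [28]
    Merge: [30] + [28] -> [28, 30]
  Merge: [20] + [28, 30] -> [20, 28, 30]
Merge: [1, 2, 5] + [20, 28, 30] -> [1, 2, 5, 20, 28, 30]

Final sorted array: [1, 2, 5, 20, 28, 30]

The merge sort proceeds by recursively splitting the array and merging sorted halves.
After all merges, the sorted array is [1, 2, 5, 20, 28, 30].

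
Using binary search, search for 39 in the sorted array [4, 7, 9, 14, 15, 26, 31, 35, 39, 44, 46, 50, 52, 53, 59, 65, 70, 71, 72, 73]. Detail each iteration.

Binary search for 39 in [4, 7, 9, 14, 15, 26, 31, 35, 39, 44, 46, 50, 52, 53, 59, 65, 70, 71, 72, 73]:

lo=0, hi=19, mid=9, arr[mid]=44 -> 44 > 39, search left half
lo=0, hi=8, mid=4, arr[mid]=15 -> 15 < 39, search right half
lo=5, hi=8, mid=6, arr[mid]=31 -> 31 < 39, search right half
lo=7, hi=8, mid=7, arr[mid]=35 -> 35 < 39, search right half
lo=8, hi=8, mid=8, arr[mid]=39 -> Found target at index 8!

Binary search finds 39 at index 8 after 5 comparisons. The search repeatedly halves the search space by comparing with the middle element.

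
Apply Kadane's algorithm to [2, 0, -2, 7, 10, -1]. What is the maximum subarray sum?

Using Kadane's algorithm on [2, 0, -2, 7, 10, -1]:

Scanning through the array:
Position 1 (value 0): max_ending_here = 2, max_so_far = 2
Position 2 (value -2): max_ending_here = 0, max_so_far = 2
Position 3 (value 7): max_ending_here = 7, max_so_far = 7
Position 4 (value 10): max_ending_here = 17, max_so_far = 17
Position 5 (value -1): max_ending_here = 16, max_so_far = 17

Maximum subarray: [2, 0, -2, 7, 10]
Maximum sum: 17

The maximum subarray is [2, 0, -2, 7, 10] with sum 17. This subarray runs from index 0 to index 4.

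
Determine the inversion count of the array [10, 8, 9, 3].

Finding inversions in [10, 8, 9, 3]:

(0, 1): arr[0]=10 > arr[1]=8
(0, 2): arr[0]=10 > arr[2]=9
(0, 3): arr[0]=10 > arr[3]=3
(1, 3): arr[1]=8 > arr[3]=3
(2, 3): arr[2]=9 > arr[3]=3

Total inversions: 5

The array has 5 inversion(s): (0,1), (0,2), (0,3), (1,3), (2,3). Each pair (i,j) satisfies i < j and arr[i] > arr[j].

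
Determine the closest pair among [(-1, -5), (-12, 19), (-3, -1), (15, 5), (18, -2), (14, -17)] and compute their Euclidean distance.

Computing all pairwise distances among 6 points:

d((-1, -5), (-12, 19)) = 26.4008
d((-1, -5), (-3, -1)) = 4.4721 <-- minimum
d((-1, -5), (15, 5)) = 18.868
d((-1, -5), (18, -2)) = 19.2354
d((-1, -5), (14, -17)) = 19.2094
d((-12, 19), (-3, -1)) = 21.9317
d((-12, 19), (15, 5)) = 30.4138
d((-12, 19), (18, -2)) = 36.6197
d((-12, 19), (14, -17)) = 44.4072
d((-3, -1), (15, 5)) = 18.9737
d((-3, -1), (18, -2)) = 21.0238
d((-3, -1), (14, -17)) = 23.3452
d((15, 5), (18, -2)) = 7.6158
d((15, 5), (14, -17)) = 22.0227
d((18, -2), (14, -17)) = 15.5242

Closest pair: (-1, -5) and (-3, -1) with distance 4.4721

The closest pair is (-1, -5) and (-3, -1) with Euclidean distance 4.4721. For 6 points, brute-force pairwise comparison is shown above. For large n, the divide-and-conquer algorithm (sort by x, recurse on halves, check the dividing strip) achieves O(n log n).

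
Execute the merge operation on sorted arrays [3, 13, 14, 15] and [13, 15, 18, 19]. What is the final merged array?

Merging process:

Compare 3 vs 13: take 3 from left. Merged: [3]
Compare 13 vs 13: take 13 from left. Merged: [3, 13]
Compare 14 vs 13: take 13 from right. Merged: [3, 13, 13]
Compare 14 vs 15: take 14 from left. Merged: [3, 13, 13, 14]
Compare 15 vs 15: take 15 from left. Merged: [3, 13, 13, 14, 15]
Append remaining from right: [15, 18, 19]. Merged: [3, 13, 13, 14, 15, 15, 18, 19]

Final merged array: [3, 13, 13, 14, 15, 15, 18, 19]
Total comparisons: 5

The merged array is [3, 13, 13, 14, 15, 15, 18, 19], requiring 5 comparisons. The merge step runs in O(n) time where n is the total number of elements.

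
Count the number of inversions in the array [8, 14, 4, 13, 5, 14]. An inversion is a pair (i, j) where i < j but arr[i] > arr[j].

Finding inversions in [8, 14, 4, 13, 5, 14]:

(0, 2): arr[0]=8 > arr[2]=4
(0, 4): arr[0]=8 > arr[4]=5
(1, 2): arr[1]=14 > arr[2]=4
(1, 3): arr[1]=14 > arr[3]=13
(1, 4): arr[1]=14 > arr[4]=5
(3, 4): arr[3]=13 > arr[4]=5

Total inversions: 6

The array has 6 inversion(s): (0,2), (0,4), (1,2), (1,3), (1,4), (3,4). Each pair (i,j) satisfies i < j and arr[i] > arr[j].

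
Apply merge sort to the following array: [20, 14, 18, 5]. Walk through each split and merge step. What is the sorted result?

Merge sort trace:

Split: [20, 14, 18, 5] -> [20, 14] and [18, 5]
  Split: [20, 14] -> [20] and [14]
  Merge: [20] + [14] -> [14, 20]
  Split: [18, 5] -> [18] and [5]
  Merge: [18] + [5] -> [5, 18]
Merge: [14, 20] + [5, 18] -> [5, 14, 18, 20]

Final sorted array: [5, 14, 18, 20]

The merge sort proceeds by recursively splitting the array and merging sorted halves.
After all merges, the sorted array is [5, 14, 18, 20].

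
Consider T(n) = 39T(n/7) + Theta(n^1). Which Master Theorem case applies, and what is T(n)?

Master Theorem for T(n) = 39T(n/7) + O(n^1):

a = 39, b = 7, c = 1
log_b(a) = log_7(39) = 1.8827

Case 1: c = 1 < log_7(39) = 1.8827
T(n) = O(n^(log_7 39))

For T(n) = 39T(n/7) + O(n^1): log_7(39) = 1.8827. This is Case 1 of the Master Theorem (c < log_b(a), work dominated by leaves), giving O(n^(log_7 39)).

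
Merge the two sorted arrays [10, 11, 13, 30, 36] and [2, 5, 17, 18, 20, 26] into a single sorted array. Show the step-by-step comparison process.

Merging process:

Compare 10 vs 2: take 2 from right. Merged: [2]
Compare 10 vs 5: take 5 from right. Merged: [2, 5]
Compare 10 vs 17: take 10 from left. Merged: [2, 5, 10]
Compare 11 vs 17: take 11 from left. Merged: [2, 5, 10, 11]
Compare 13 vs 17: take 13 from left. Merged: [2, 5, 10, 11, 13]
Compare 30 vs 17: take 17 from right. Merged: [2, 5, 10, 11, 13, 17]
Compare 30 vs 18: take 18 from right. Merged: [2, 5, 10, 11, 13, 17, 18]
Compare 30 vs 20: take 20 from right. Merged: [2, 5, 10, 11, 13, 17, 18, 20]
Compare 30 vs 26: take 26 from right. Merged: [2, 5, 10, 11, 13, 17, 18, 20, 26]
Append remaining from left: [30, 36]. Merged: [2, 5, 10, 11, 13, 17, 18, 20, 26, 30, 36]

Final merged array: [2, 5, 10, 11, 13, 17, 18, 20, 26, 30, 36]
Total comparisons: 9

The merged array is [2, 5, 10, 11, 13, 17, 18, 20, 26, 30, 36], requiring 9 comparisons. The merge step runs in O(n) time where n is the total number of elements.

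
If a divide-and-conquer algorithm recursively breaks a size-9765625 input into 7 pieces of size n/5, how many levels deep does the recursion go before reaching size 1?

For divide and conquer with division factor 5:

Problem sizes at each level:
Level 0: 9765625
Level 1: 1953125
Level 2: 390625
Level 3: 78125
Level 4: 15625
Level 5: 3125
Level 6: 625
Level 7: 125
Level 8: 25
Level 9: 5
Level 10: 1

The root is level 0 and the size-1 base case is level 10 (the tree spans levels 0 through 10, i.e. 11 levels counting the root), so the depth is the number of divisions: log_5(9765625) = 10

The recursion tree depth is log_5(9765625) = 10. At each level, the problem size is divided by 5, so it takes 10 divisions to reduce to a base case of size 1. The algorithm makes 7 recursive calls at each level.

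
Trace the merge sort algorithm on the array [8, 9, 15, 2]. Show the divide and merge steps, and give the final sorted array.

Merge sort trace:

Split: [8, 9, 15, 2] -> [8, 9] and [15, 2]
  Split: [8, 9] -> [8] and [9]
  Merge: [8] + [9] -> [8, 9]
  Split: [15, 2] -> [15] and [2]
  Merge: [15] + [2] -> [2, 15]
Merge: [8, 9] + [2, 15] -> [2, 8, 9, 15]

Final sorted array: [2, 8, 9, 15]

The merge sort proceeds by recursively splitting the array and merging sorted halves.
After all merges, the sorted array is [2, 8, 9, 15].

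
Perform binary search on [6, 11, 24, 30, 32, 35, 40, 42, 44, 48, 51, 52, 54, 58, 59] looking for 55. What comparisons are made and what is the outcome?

Binary search for 55 in [6, 11, 24, 30, 32, 35, 40, 42, 44, 48, 51, 52, 54, 58, 59]:

lo=0, hi=14, mid=7, arr[mid]=42 -> 42 < 55, search right half
lo=8, hi=14, mid=11, arr[mid]=52 -> 52 < 55, search right half
lo=12, hi=14, mid=13, arr[mid]=58 -> 58 > 55, search left half
lo=12, hi=12, mid=12, arr[mid]=54 -> 54 < 55, search right half
lo=13 > hi=12, target 55 not found

Binary search determines that 55 is not in the array after 4 comparisons. The search space was exhausted without finding the target.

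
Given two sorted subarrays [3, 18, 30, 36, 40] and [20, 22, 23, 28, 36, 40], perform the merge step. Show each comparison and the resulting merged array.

Merging process:

Compare 3 vs 20: take 3 from left. Merged: [3]
Compare 18 vs 20: take 18 from left. Merged: [3, 18]
Compare 30 vs 20: take 20 from right. Merged: [3, 18, 20]
Compare 30 vs 22: take 22 from right. Merged: [3, 18, 20, 22]
Compare 30 vs 23: take 23 from right. Merged: [3, 18, 20, 22, 23]
Compare 30 vs 28: take 28 from right. Merged: [3, 18, 20, 22, 23, 28]
Compare 30 vs 36: take 30 from left. Merged: [3, 18, 20, 22, 23, 28, 30]
Compare 36 vs 36: take 36 from left. Merged: [3, 18, 20, 22, 23, 28, 30, 36]
Compare 40 vs 36: take 36 from right. Merged: [3, 18, 20, 22, 23, 28, 30, 36, 36]
Compare 40 vs 40: take 40 from left. Merged: [3, 18, 20, 22, 23, 28, 30, 36, 36, 40]
Append remaining from right: [40]. Merged: [3, 18, 20, 22, 23, 28, 30, 36, 36, 40, 40]

Final merged array: [3, 18, 20, 22, 23, 28, 30, 36, 36, 40, 40]
Total comparisons: 10

The merged array is [3, 18, 20, 22, 23, 28, 30, 36, 36, 40, 40], requiring 10 comparisons. The merge step runs in O(n) time where n is the total number of elements.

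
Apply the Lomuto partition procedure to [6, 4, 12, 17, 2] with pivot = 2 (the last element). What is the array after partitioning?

Lomuto partition with pivot = 2:

Initial array: [6, 4, 12, 17, 2]

arr[0]=6 > 2: no swap
arr[1]=4 > 2: no swap
arr[2]=12 > 2: no swap
arr[3]=17 > 2: no swap

Place pivot at position 0: [2, 4, 12, 17, 6]
Pivot position: 0

After partitioning with pivot 2, the array becomes [2, 4, 12, 17, 6]. The pivot is placed at index 0. All elements to the left of the pivot are <= 2, and all elements to the right are > 2.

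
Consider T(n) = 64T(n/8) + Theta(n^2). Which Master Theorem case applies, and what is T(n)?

Master Theorem for T(n) = 64T(n/8) + O(n^2):

a = 64, b = 8, c = 2
log_b(a) = log_8(64) = 2.0000

Case 2: c = 2 = log_8(64) = 2.0000
T(n) = O(n^2 log n) = O(n^2 log n)

For T(n) = 64T(n/8) + O(n^2): log_8(64) = 2.0000. This is Case 2 of the Master Theorem (c = log_b(a), equal work at all levels), giving O(n^2 log n).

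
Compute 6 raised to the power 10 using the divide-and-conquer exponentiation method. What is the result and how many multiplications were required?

Computing 6^10 by squaring (build up from 6^1; each line after the first costs one multiplication):

6^1 = 6
6^2 = (6^1)^2 = 6^2 = 36
6^4 = (6^2)^2 = 36^2 = 1296
6^5 = 6 * 6^4 = 6 * 1296 = 7776
6^10 = (6^5)^2 = 7776^2 = 60466176

Result: 60466176
Multiplications needed: 4 (4 lines after 6^1)

6^10 = 60466176. Using exponentiation by squaring, this requires 4 multiplications. The key idea: if the exponent is even, square the half-power; if odd, multiply by the base once.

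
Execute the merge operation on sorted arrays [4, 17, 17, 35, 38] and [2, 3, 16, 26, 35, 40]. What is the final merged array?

Merging process:

Compare 4 vs 2: take 2 from right. Merged: [2]
Compare 4 vs 3: take 3 from right. Merged: [2, 3]
Compare 4 vs 16: take 4 from left. Merged: [2, 3, 4]
Compare 17 vs 16: take 16 from right. Merged: [2, 3, 4, 16]
Compare 17 vs 26: take 17 from left. Merged: [2, 3, 4, 16, 17]
Compare 17 vs 26: take 17 from left. Merged: [2, 3, 4, 16, 17, 17]
Compare 35 vs 26: take 26 from right. Merged: [2, 3, 4, 16, 17, 17, 26]
Compare 35 vs 35: take 35 from left. Merged: [2, 3, 4, 16, 17, 17, 26, 35]
Compare 38 vs 35: take 35 from right. Merged: [2, 3, 4, 16, 17, 17, 26, 35, 35]
Compare 38 vs 40: take 38 from left. Merged: [2, 3, 4, 16, 17, 17, 26, 35, 35, 38]
Append remaining from right: [40]. Merged: [2, 3, 4, 16, 17, 17, 26, 35, 35, 38, 40]

Final merged array: [2, 3, 4, 16, 17, 17, 26, 35, 35, 38, 40]
Total comparisons: 10

The merged array is [2, 3, 4, 16, 17, 17, 26, 35, 35, 38, 40], requiring 10 comparisons. The merge step runs in O(n) time where n is the total number of elements.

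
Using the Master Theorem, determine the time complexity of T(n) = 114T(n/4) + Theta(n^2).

Master Theorem for T(n) = 114T(n/4) + O(n^2):

a = 114, b = 4, c = 2
log_b(a) = log_4(114) = 3.4164

Case 1: c = 2 < log_4(114) = 3.4164
T(n) = O(n^(log_4 114))

For T(n) = 114T(n/4) + O(n^2): log_4(114) = 3.4164. This is Case 1 of the Master Theorem (c < log_b(a), work dominated by leaves), giving O(n^(log_4 114)).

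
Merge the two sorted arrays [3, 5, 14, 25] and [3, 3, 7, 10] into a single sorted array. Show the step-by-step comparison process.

Merging process:

Compare 3 vs 3: take 3 from left. Merged: [3]
Compare 5 vs 3: take 3 from right. Merged: [3, 3]
Compare 5 vs 3: take 3 from right. Merged: [3, 3, 3]
Compare 5 vs 7: take 5 from left. Merged: [3, 3, 3, 5]
Compare 14 vs 7: take 7 from right. Merged: [3, 3, 3, 5, 7]
Compare 14 vs 10: take 10 from right. Merged: [3, 3, 3, 5, 7, 10]
Append remaining from left: [14, 25]. Merged: [3, 3, 3, 5, 7, 10, 14, 25]

Final merged array: [3, 3, 3, 5, 7, 10, 14, 25]
Total comparisons: 6

The merged array is [3, 3, 3, 5, 7, 10, 14, 25], requiring 6 comparisons. The merge step runs in O(n) time where n is the total number of elements.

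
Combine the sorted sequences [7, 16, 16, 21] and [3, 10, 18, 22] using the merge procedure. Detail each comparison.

Merging process:

Compare 7 vs 3: take 3 from right. Merged: [3]
Compare 7 vs 10: take 7 from left. Merged: [3, 7]
Compare 16 vs 10: take 10 from right. Merged: [3, 7, 10]
Compare 16 vs 18: take 16 from left. Merged: [3, 7, 10, 16]
Compare 16 vs 18: take 16 from left. Merged: [3, 7, 10, 16, 16]
Compare 21 vs 18: take 18 from right. Merged: [3, 7, 10, 16, 16, 18]
Compare 21 vs 22: take 21 from left. Merged: [3, 7, 10, 16, 16, 18, 21]
Append remaining from right: [22]. Merged: [3, 7, 10, 16, 16, 18, 21, 22]

Final merged array: [3, 7, 10, 16, 16, 18, 21, 22]
Total comparisons: 7

The merged array is [3, 7, 10, 16, 16, 18, 21, 22], requiring 7 comparisons. The merge step runs in O(n) time where n is the total number of elements.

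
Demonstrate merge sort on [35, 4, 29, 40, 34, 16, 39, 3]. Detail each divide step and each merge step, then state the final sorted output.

Merge sort trace:

Split: [35, 4, 29, 40, 34, 16, 39, 3] -> [35, 4, 29, 40] and [34, 16, 39, 3]
  Split: [35, 4, 29, 40] -> [35, 4] and [29, 40]
    Split: [35, 4] -> [35] and [4]
    Merge: [35] + [4] -> [4, 35]
    Split: [29, 40] -> [29] and [40]
    Merge: [29] + [40] -> [29, 40]
  Merge: [4, 35] + [29, 40] -> [4, 29, 35, 40]
  Split: [34, 16, 39, 3] -> [34, 16] and [39, 3]
    Split: [34, 16] -> [34] and [16]
    Merge: [34] + [16] -> [16, 34]
    Split: [39, 3] -> [39] and [3]
    Merge: [39] + [3] -> [3, 39]
  Merge: [16, 34] + [3, 39] -> [3, 16, 34, 39]
Merge: [4, 29, 35, 40] + [3, 16, 34, 39] -> [3, 4, 16, 29, 34, 35, 39, 40]

Final sorted array: [3, 4, 16, 29, 34, 35, 39, 40]

The merge sort proceeds by recursively splitting the array and merging sorted halves.
After all merges, the sorted array is [3, 4, 16, 29, 34, 35, 39, 40].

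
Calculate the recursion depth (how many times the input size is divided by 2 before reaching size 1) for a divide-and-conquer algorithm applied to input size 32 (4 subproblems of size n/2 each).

For divide and conquer with division factor 2:

Problem sizes at each level:
Level 0: 32
Level 1: 16
Level 2: 8
Level 3: 4
Level 4: 2
Level 5: 1

The root is level 0 and the size-1 base case is level 5 (the tree spans levels 0 through 5, i.e. 6 levels counting the root), so the depth is the number of divisions: log_2(32) = 5

The recursion tree depth is log_2(32) = 5. At each level, the problem size is divided by 2, so it takes 5 divisions to reduce to a base case of size 1. The algorithm makes 4 recursive calls at each level.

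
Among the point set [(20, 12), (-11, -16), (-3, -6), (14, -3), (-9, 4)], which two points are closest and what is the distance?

Computing all pairwise distances among 5 points:

d((20, 12), (-11, -16)) = 41.7732
d((20, 12), (-3, -6)) = 29.2062
d((20, 12), (14, -3)) = 16.1555
d((20, 12), (-9, 4)) = 30.0832
d((-11, -16), (-3, -6)) = 12.8062
d((-11, -16), (14, -3)) = 28.178
d((-11, -16), (-9, 4)) = 20.0998
d((-3, -6), (14, -3)) = 17.2627
d((-3, -6), (-9, 4)) = 11.6619 <-- minimum
d((14, -3), (-9, 4)) = 24.0416

Closest pair: (-3, -6) and (-9, 4) with distance 11.6619

The closest pair is (-3, -6) and (-9, 4) with Euclidean distance 11.6619. For 5 points, brute-force pairwise comparison is shown above. For large n, the divide-and-conquer algorithm (sort by x, recurse on halves, check the dividing strip) achieves O(n log n).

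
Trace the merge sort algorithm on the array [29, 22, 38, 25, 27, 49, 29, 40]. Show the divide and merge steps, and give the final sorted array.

Merge sort trace:

Split: [29, 22, 38, 25, 27, 49, 29, 40] -> [29, 22, 38, 25] and [27, 49, 29, 40]
  Split: [29, 22, 38, 25] -> [29, 22] and [38, 25]
    Split: [29, 22] -> [29] and [22]
    Merge: [29] + [22] -> [22, 29]
    Split: [38, 25] -> [38] and [25]
    Merge: [38] + [25] -> [25, 38]
  Merge: [22, 29] + [25, 38] -> [22, 25, 29, 38]
  Split: [27, 49, 29, 40] -> [27, 49] and [29, 40]
    Split: [27, 49] -> [27] and [49]
    Merge: [27] + [49] -> [27, 49]
    Split: [29, 40] -> [29] and [40]
    Merge: [29] + [40] -> [29, 40]
  Merge: [27, 49] + [29, 40] -> [27, 29, 40, 49]
Merge: [22, 25, 29, 38] + [27, 29, 40, 49] -> [22, 25, 27, 29, 29, 38, 40, 49]

Final sorted array: [22, 25, 27, 29, 29, 38, 40, 49]

The merge sort proceeds by recursively splitting the array and merging sorted halves.
After all merges, the sorted array is [22, 25, 27, 29, 29, 38, 40, 49].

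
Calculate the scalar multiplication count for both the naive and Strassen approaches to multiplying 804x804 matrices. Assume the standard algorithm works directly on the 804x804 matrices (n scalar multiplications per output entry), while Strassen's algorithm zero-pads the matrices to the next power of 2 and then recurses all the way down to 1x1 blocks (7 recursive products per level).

Matrix multiplication for 804x804 matrices:

Strassen's algorithm requires power-of-2 dimensions. Pad 804x804 to 1024x1024 (next power of 2).

Standard algorithm: 804^3 = 519718464 multiplications
Strassen's algorithm: 7^(log2(1024)) = 7^10 = 282475249 multiplications
Savings: 519718464 - 282475249 = 237243215 multiplications

Standard: 519718464 multiplications (804^3). Strassen: 282475249 multiplications (7^10, after padding to 1024x1024). Strassen reduces 8 recursive multiplications to 7 at each level.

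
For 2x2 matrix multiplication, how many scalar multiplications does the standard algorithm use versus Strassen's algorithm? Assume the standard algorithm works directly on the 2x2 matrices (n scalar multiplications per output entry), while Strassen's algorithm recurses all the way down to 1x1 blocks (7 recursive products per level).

Matrix multiplication for 2x2 matrices:

Standard algorithm: 2^3 = 8 multiplications
Strassen's algorithm: 7^(log2(2)) = 7^1 = 7 multiplications
Savings: 8 - 7 = 1 multiplications

Standard: 8 multiplications (2^3). Strassen: 7 multiplications (7^1). Strassen reduces 8 recursive multiplications to 7 at each level.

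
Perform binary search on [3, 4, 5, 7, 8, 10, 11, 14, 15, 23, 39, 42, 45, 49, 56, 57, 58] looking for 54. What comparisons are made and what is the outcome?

Binary search for 54 in [3, 4, 5, 7, 8, 10, 11, 14, 15, 23, 39, 42, 45, 49, 56, 57, 58]:

lo=0, hi=16, mid=8, arr[mid]=15 -> 15 < 54, search right half
lo=9, hi=16, mid=12, arr[mid]=45 -> 45 < 54, search right half
lo=13, hi=16, mid=14, arr[mid]=56 -> 56 > 54, search left half
lo=13, hi=13, mid=13, arr[mid]=49 -> 49 < 54, search right half
lo=14 > hi=13, target 54 not found

Binary search determines that 54 is not in the array after 4 comparisons. The search space was exhausted without finding the target.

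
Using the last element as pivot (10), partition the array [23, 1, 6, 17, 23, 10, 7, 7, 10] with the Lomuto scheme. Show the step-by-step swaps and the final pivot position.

Lomuto partition with pivot = 10:

Initial array: [23, 1, 6, 17, 23, 10, 7, 7, 10]

arr[0]=23 > 10: no swap
arr[1]=1 <= 10: swap with position 0, array becomes [1, 23, 6, 17, 23, 10, 7, 7, 10]
arr[2]=6 <= 10: swap with position 1, array becomes [1, 6, 23, 17, 23, 10, 7, 7, 10]
arr[3]=17 > 10: no swap
arr[4]=23 > 10: no swap
arr[5]=10 <= 10: swap with position 2, array becomes [1, 6, 10, 17, 23, 23, 7, 7, 10]
arr[6]=7 <= 10: swap with position 3, array becomes [1, 6, 10, 7, 23, 23, 17, 7, 10]
arr[7]=7 <= 10: swap with position 4, array becomes [1, 6, 10, 7, 7, 23, 17, 23, 10]

Place pivot at position 5: [1, 6, 10, 7, 7, 10, 17, 23, 23]
Pivot position: 5

After partitioning with pivot 10, the array becomes [1, 6, 10, 7, 7, 10, 17, 23, 23]. The pivot is placed at index 5. All elements to the left of the pivot are <= 10, and all elements to the right are > 10.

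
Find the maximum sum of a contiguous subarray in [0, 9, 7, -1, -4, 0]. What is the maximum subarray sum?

Using Kadane's algorithm on [0, 9, 7, -1, -4, 0]:

Scanning through the array:
Position 1 (value 9): max_ending_here = 9, max_so_far = 9
Position 2 (value 7): max_ending_here = 16, max_so_far = 16
Position 3 (value -1): max_ending_here = 15, max_so_far = 16
Position 4 (value -4): max_ending_here = 11, max_so_far = 16
Position 5 (value 0): max_ending_here = 11, max_so_far = 16

Maximum subarray: [0, 9, 7]
Maximum sum: 16

The maximum subarray is [0, 9, 7] with sum 16. This subarray runs from index 0 to index 2.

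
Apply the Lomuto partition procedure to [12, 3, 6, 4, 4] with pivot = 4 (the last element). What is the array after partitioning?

Lomuto partition with pivot = 4:

Initial array: [12, 3, 6, 4, 4]

arr[0]=12 > 4: no swap
arr[1]=3 <= 4: swap with position 0, array becomes [3, 12, 6, 4, 4]
arr[2]=6 > 4: no swap
arr[3]=4 <= 4: swap with position 1, array becomes [3, 4, 6, 12, 4]

Place pivot at position 2: [3, 4, 4, 12, 6]
Pivot position: 2

After partitioning with pivot 4, the array becomes [3, 4, 4, 12, 6]. The pivot is placed at index 2. All elements to the left of the pivot are <= 4, and all elements to the right are > 4.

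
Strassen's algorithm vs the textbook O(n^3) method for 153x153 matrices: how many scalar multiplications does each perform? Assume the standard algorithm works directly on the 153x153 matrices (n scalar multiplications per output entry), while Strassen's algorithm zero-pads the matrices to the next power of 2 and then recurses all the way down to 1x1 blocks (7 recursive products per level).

Matrix multiplication for 153x153 matrices:

Strassen's algorithm requires power-of-2 dimensions. Pad 153x153 to 256x256 (next power of 2).

Standard algorithm: 153^3 = 3581577 multiplications
Strassen's algorithm: 7^(log2(256)) = 7^8 = 5764801 multiplications
Difference: 3581577 - 5764801 = -2183224 (Strassen uses MORE here due to padding overhead — for small or just-over-power-of-2 n, padding can outweigh the per-level savings)

Standard: 3581577 multiplications (153^3). Strassen: 5764801 multiplications (7^8, after padding to 256x256). Strassen reduces 8 recursive multiplications to 7 at each level.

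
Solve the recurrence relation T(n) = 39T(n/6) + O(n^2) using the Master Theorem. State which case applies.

Master Theorem for T(n) = 39T(n/6) + O(n^2):

a = 39, b = 6, c = 2
log_b(a) = log_6(39) = 2.0447

Case 1: c = 2 < log_6(39) = 2.0447
T(n) = O(n^(log_6 39))

For T(n) = 39T(n/6) + O(n^2): log_6(39) = 2.0447. This is Case 1 of the Master Theorem (c < log_b(a), work dominated by leaves), giving O(n^(log_6 39)).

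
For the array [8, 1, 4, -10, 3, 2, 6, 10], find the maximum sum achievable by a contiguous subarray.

Using Kadane's algorithm on [8, 1, 4, -10, 3, 2, 6, 10]:

Scanning through the array:
Position 1 (value 1): max_ending_here = 9, max_so_far = 9
Position 2 (value 4): max_ending_here = 13, max_so_far = 13
Position 3 (value -10): max_ending_here = 3, max_so_far = 13
Position 4 (value 3): max_ending_here = 6, max_so_far = 13
Position 5 (value 2): max_ending_here = 8, max_so_far = 13
Position 6 (value 6): max_ending_here = 14, max_so_far = 14
Position 7 (value 10): max_ending_here = 24, max_so_far = 24

Maximum subarray: [8, 1, 4, -10, 3, 2, 6, 10]
Maximum sum: 24

The maximum subarray is [8, 1, 4, -10, 3, 2, 6, 10] with sum 24. This subarray runs from index 0 to index 7.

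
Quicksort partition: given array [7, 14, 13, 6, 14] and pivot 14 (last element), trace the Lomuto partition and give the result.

Lomuto partition with pivot = 14:

Initial array: [7, 14, 13, 6, 14]

arr[0]=7 <= 14: swap with position 0, array becomes [7, 14, 13, 6, 14]
arr[1]=14 <= 14: swap with position 1, array becomes [7, 14, 13, 6, 14]
arr[2]=13 <= 14: swap with position 2, array becomes [7, 14, 13, 6, 14]
arr[3]=6 <= 14: swap with position 3, array becomes [7, 14, 13, 6, 14]

Place pivot at position 4: [7, 14, 13, 6, 14]
Pivot position: 4

After partitioning with pivot 14, the array becomes [7, 14, 13, 6, 14]. The pivot is placed at index 4. All elements to the left of the pivot are <= 14, and all elements to the right are > 14.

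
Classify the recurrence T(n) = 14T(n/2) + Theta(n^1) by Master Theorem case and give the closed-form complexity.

Master Theorem for T(n) = 14T(n/2) + O(n^1):

a = 14, b = 2, c = 1
log_b(a) = log_2(14) = 3.8074

Case 1: c = 1 < log_2(14) = 3.8074
T(n) = O(n^(log_2 14))

For T(n) = 14T(n/2) + O(n^1): log_2(14) = 3.8074. This is Case 1 of the Master Theorem (c < log_b(a), work dominated by leaves), giving O(n^(log_2 14)).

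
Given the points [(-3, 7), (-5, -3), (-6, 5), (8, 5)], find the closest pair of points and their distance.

Computing all pairwise distances among 4 points:

d((-3, 7), (-5, -3)) = 10.198
d((-3, 7), (-6, 5)) = 3.6056 <-- minimum
d((-3, 7), (8, 5)) = 11.1803
d((-5, -3), (-6, 5)) = 8.0623
d((-5, -3), (8, 5)) = 15.2643
d((-6, 5), (8, 5)) = 14.0

Closest pair: (-3, 7) and (-6, 5) with distance 3.6056

The closest pair is (-3, 7) and (-6, 5) with Euclidean distance 3.6056. For 4 points, brute-force pairwise comparison is shown above. For large n, the divide-and-conquer algorithm (sort by x, recurse on halves, check the dividing strip) achieves O(n log n).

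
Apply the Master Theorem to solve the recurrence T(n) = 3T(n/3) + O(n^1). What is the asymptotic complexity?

Master Theorem for T(n) = 3T(n/3) + O(n^1):

a = 3, b = 3, c = 1
log_b(a) = log_3(3) = 1.0000

Case 2: c = 1 = log_3(3) = 1.0000
T(n) = O(n^1 log n) = O(n log n)

For T(n) = 3T(n/3) + O(n^1): log_3(3) = 1.0000. This is Case 2 of the Master Theorem (c = log_b(a), equal work at all levels), giving O(n log n).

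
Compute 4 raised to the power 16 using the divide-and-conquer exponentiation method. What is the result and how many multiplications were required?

Computing 4^16 by squaring (build up from 4^1; each line after the first costs one multiplication):

4^1 = 4
4^2 = (4^1)^2 = 4^2 = 16
4^4 = (4^2)^2 = 16^2 = 256
4^8 = (4^4)^2 = 256^2 = 65536
4^16 = (4^8)^2 = 65536^2 = 4294967296

Result: 4294967296
Multiplications needed: 4 (4 lines after 4^1)

4^16 = 4294967296. Using exponentiation by squaring, this requires 4 multiplications. The key idea: if the exponent is even, square the half-power; if odd, multiply by the base once.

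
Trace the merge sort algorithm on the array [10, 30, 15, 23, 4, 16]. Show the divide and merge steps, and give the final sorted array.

Merge sort trace:

Split: [10, 30, 15, 23, 4, 16] -> [10, 30, 15] and [23, 4, 16]
  Split: [10, 30, 15] -> [10] and [30, 15]
    Split: [30, 15] -> [30] and [15]
    Merge: [30] + [15] -> [15, 30]
  Merge: [10] + [15, 30] -> [10, 15, 30]
  Split: [23, 4, 16] -> [23] and [4, 16]
    Split: [4, 16] -> [4] and [16]
    Merge: [4] + [16] -> [4, 16]
  Merge: [23] + [4, 16] -> [4, 16, 23]
Merge: [10, 15, 30] + [4, 16, 23] -> [4, 10, 15, 16, 23, 30]

Final sorted array: [4, 10, 15, 16, 23, 30]

The merge sort proceeds by recursively splitting the array and merging sorted halves.
After all merges, the sorted array is [4, 10, 15, 16, 23, 30].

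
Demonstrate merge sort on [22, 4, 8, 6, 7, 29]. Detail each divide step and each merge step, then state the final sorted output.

Merge sort trace:

Split: [22, 4, 8, 6, 7, 29] -> [22, 4, 8] and [6, 7, 29]
  Split: [22, 4, 8] -> [22] and [4, 8]
    Split: [4, 8] -> [4] and [8]
    Merge: [4] + [8] -> [4, 8]
  Merge: [22] + [4, 8] -> [4, 8, 22]
  Split: [6, 7, 29] -> [6] and [7, 29]
    Split: [7, 29] -> [7] and [29]
    Merge: [7] + [29] -> [7, 29]
  Merge: [6] + [7, 29] -> [6, 7, 29]
Merge: [4, 8, 22] + [6, 7, 29] -> [4, 6, 7, 8, 22, 29]

Final sorted array: [4, 6, 7, 8, 22, 29]

The merge sort proceeds by recursively splitting the array and merging sorted halves.
After all merges, the sorted array is [4, 6, 7, 8, 22, 29].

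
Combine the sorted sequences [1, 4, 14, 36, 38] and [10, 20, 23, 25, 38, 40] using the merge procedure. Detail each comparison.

Merging process:

Compare 1 vs 10: take 1 from left. Merged: [1]
Compare 4 vs 10: take 4 from left. Merged: [1, 4]
Compare 14 vs 10: take 10 from right. Merged: [1, 4, 10]
Compare 14 vs 20: take 14 from left. Merged: [1, 4, 10, 14]
Compare 36 vs 20: take 20 from right. Merged: [1, 4, 10, 14, 20]
Compare 36 vs 23: take 23 from right. Merged: [1, 4, 10, 14, 20, 23]
Compare 36 vs 25: take 25 from right. Merged: [1, 4, 10, 14, 20, 23, 25]
Compare 36 vs 38: take 36 from left. Merged: [1, 4, 10, 14, 20, 23, 25, 36]
Compare 38 vs 38: take 38 from left. Merged: [1, 4, 10, 14, 20, 23, 25, 36, 38]
Append remaining from right: [38, 40]. Merged: [1, 4, 10, 14, 20, 23, 25, 36, 38, 38, 40]

Final merged array: [1, 4, 10, 14, 20, 23, 25, 36, 38, 38, 40]
Total comparisons: 9

The merged array is [1, 4, 10, 14, 20, 23, 25, 36, 38, 38, 40], requiring 9 comparisons. The merge step runs in O(n) time where n is the total number of elements.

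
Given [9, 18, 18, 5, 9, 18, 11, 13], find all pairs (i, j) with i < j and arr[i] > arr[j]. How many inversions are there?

Finding inversions in [9, 18, 18, 5, 9, 18, 11, 13]:

(0, 3): arr[0]=9 > arr[3]=5
(1, 3): arr[1]=18 > arr[3]=5
(1, 4): arr[1]=18 > arr[4]=9
(1, 6): arr[1]=18 > arr[6]=11
(1, 7): arr[1]=18 > arr[7]=13
(2, 3): arr[2]=18 > arr[3]=5
(2, 4): arr[2]=18 > arr[4]=9
(2, 6): arr[2]=18 > arr[6]=11
(2, 7): arr[2]=18 > arr[7]=13
(5, 6): arr[5]=18 > arr[6]=11
(5, 7): arr[5]=18 > arr[7]=13

Total inversions: 11

The array has 11 inversion(s): (0,3), (1,3), (1,4), (1,6), (1,7), (2,3), (2,4), (2,6), (2,7), (5,6), (5,7). Each pair (i,j) satisfies i < j and arr[i] > arr[j].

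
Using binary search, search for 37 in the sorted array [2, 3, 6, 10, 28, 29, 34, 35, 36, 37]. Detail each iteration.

Binary search for 37 in [2, 3, 6, 10, 28, 29, 34, 35, 36, 37]:

lo=0, hi=9, mid=4, arr[mid]=28 -> 28 < 37, search right half
lo=5, hi=9, mid=7, arr[mid]=35 -> 35 < 37, search right half
lo=8, hi=9, mid=8, arr[mid]=36 -> 36 < 37, search right half
lo=9, hi=9, mid=9, arr[mid]=37 -> Found target at index 9!

Binary search finds 37 at index 9 after 4 comparisons. The search repeatedly halves the search space by comparing with the middle element.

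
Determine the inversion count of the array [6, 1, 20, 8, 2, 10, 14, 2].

Finding inversions in [6, 1, 20, 8, 2, 10, 14, 2]:

(0, 1): arr[0]=6 > arr[1]=1
(0, 4): arr[0]=6 > arr[4]=2
(0, 7): arr[0]=6 > arr[7]=2
(2, 3): arr[2]=20 > arr[3]=8
(2, 4): arr[2]=20 > arr[4]=2
(2, 5): arr[2]=20 > arr[5]=10
(2, 6): arr[2]=20 > arr[6]=14
(2, 7): arr[2]=20 > arr[7]=2
(3, 4): arr[3]=8 > arr[4]=2
(3, 7): arr[3]=8 > arr[7]=2
(5, 7): arr[5]=10 > arr[7]=2
(6, 7): arr[6]=14 > arr[7]=2

Total inversions: 12

The array has 12 inversion(s): (0,1), (0,4), (0,7), (2,3), (2,4), (2,5), (2,6), (2,7), (3,4), (3,7), (5,7), (6,7). Each pair (i,j) satisfies i < j and arr[i] > arr[j].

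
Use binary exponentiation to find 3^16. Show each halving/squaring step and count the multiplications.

Computing 3^16 by squaring (build up from 3^1; each line after the first costs one multiplication):

3^1 = 3
3^2 = (3^1)^2 = 3^2 = 9
3^4 = (3^2)^2 = 9^2 = 81
3^8 = (3^4)^2 = 81^2 = 6561
3^16 = (3^8)^2 = 6561^2 = 43046721

Result: 43046721
Multiplications needed: 4 (4 lines after 3^1)

3^16 = 43046721. Using exponentiation by squaring, this requires 4 multiplications. The key idea: if the exponent is even, square the half-power; if odd, multiply by the base once.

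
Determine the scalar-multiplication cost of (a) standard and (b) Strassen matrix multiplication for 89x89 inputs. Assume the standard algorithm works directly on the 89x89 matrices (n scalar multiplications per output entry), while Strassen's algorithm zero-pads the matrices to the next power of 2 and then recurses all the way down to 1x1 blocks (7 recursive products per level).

Matrix multiplication for 89x89 matrices:

Strassen's algorithm requires power-of-2 dimensions. Pad 89x89 to 128x128 (next power of 2).

Standard algorithm: 89^3 = 704969 multiplications
Strassen's algorithm: 7^(log2(128)) = 7^7 = 823543 multiplications
Difference: 704969 - 823543 = -118574 (Strassen uses MORE here due to padding overhead — for small or just-over-power-of-2 n, padding can outweigh the per-level savings)

Standard: 704969 multiplications (89^3). Strassen: 823543 multiplications (7^7, after padding to 128x128). Strassen reduces 8 recursive multiplications to 7 at each level.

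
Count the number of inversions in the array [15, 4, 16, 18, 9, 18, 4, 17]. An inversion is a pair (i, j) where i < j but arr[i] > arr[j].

Finding inversions in [15, 4, 16, 18, 9, 18, 4, 17]:

(0, 1): arr[0]=15 > arr[1]=4
(0, 4): arr[0]=15 > arr[4]=9
(0, 6): arr[0]=15 > arr[6]=4
(2, 4): arr[2]=16 > arr[4]=9
(2, 6): arr[2]=16 > arr[6]=4
(3, 4): arr[3]=18 > arr[4]=9
(3, 6): arr[3]=18 > arr[6]=4
(3, 7): arr[3]=18 > arr[7]=17
(4, 6): arr[4]=9 > arr[6]=4
(5, 6): arr[5]=18 > arr[6]=4
(5, 7): arr[5]=18 > arr[7]=17

Total inversions: 11

The array has 11 inversion(s): (0,1), (0,4), (0,6), (2,4), (2,6), (3,4), (3,6), (3,7), (4,6), (5,6), (5,7). Each pair (i,j) satisfies i < j and arr[i] > arr[j].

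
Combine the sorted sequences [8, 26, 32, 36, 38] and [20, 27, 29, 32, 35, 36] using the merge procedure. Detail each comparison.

Merging process:

Compare 8 vs 20: take 8 from left. Merged: [8]
Compare 26 vs 20: take 20 from right. Merged: [8, 20]
Compare 26 vs 27: take 26 from left. Merged: [8, 20, 26]
Compare 32 vs 27: take 27 from right. Merged: [8, 20, 26, 27]
Compare 32 vs 29: take 29 from right. Merged: [8, 20, 26, 27, 29]
Compare 32 vs 32: take 32 from left. Merged: [8, 20, 26, 27, 29, 32]
Compare 36 vs 32: take 32 from right. Merged: [8, 20, 26, 27, 29, 32, 32]
Compare 36 vs 35: take 35 from right. Merged: [8, 20, 26, 27, 29, 32, 32, 35]
Compare 36 vs 36: take 36 from left. Merged: [8, 20, 26, 27, 29, 32, 32, 35, 36]
Compare 38 vs 36: take 36 from right. Merged: [8, 20, 26, 27, 29, 32, 32, 35, 36, 36]
Append remaining from left: [38]. Merged: [8, 20, 26, 27, 29, 32, 32, 35, 36, 36, 38]

Final merged array: [8, 20, 26, 27, 29, 32, 32, 35, 36, 36, 38]
Total comparisons: 10

The merged array is [8, 20, 26, 27, 29, 32, 32, 35, 36, 36, 38], requiring 10 comparisons. The merge step runs in O(n) time where n is the total number of elements.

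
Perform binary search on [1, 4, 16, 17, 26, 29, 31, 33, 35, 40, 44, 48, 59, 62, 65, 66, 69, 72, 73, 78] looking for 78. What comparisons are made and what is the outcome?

Binary search for 78 in [1, 4, 16, 17, 26, 29, 31, 33, 35, 40, 44, 48, 59, 62, 65, 66, 69, 72, 73, 78]:

lo=0, hi=19, mid=9, arr[mid]=40 -> 40 < 78, search right half
lo=10, hi=19, mid=14, arr[mid]=65 -> 65 < 78, search right half
lo=15, hi=19, mid=17, arr[mid]=72 -> 72 < 78, search right half
lo=18, hi=19, mid=18, arr[mid]=73 -> 73 < 78, search right half
lo=19, hi=19, mid=19, arr[mid]=78 -> Found target at index 19!

Binary search finds 78 at index 19 after 5 comparisons. The search repeatedly halves the search space by comparing with the middle element.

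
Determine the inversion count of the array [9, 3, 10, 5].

Finding inversions in [9, 3, 10, 5]:

(0, 1): arr[0]=9 > arr[1]=3
(0, 3): arr[0]=9 > arr[3]=5
(2, 3): arr[2]=10 > arr[3]=5

Total inversions: 3

The array has 3 inversion(s): (0,1), (0,3), (2,3). Each pair (i,j) satisfies i < j and arr[i] > arr[j].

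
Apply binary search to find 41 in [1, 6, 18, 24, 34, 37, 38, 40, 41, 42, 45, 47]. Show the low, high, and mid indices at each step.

Binary search for 41 in [1, 6, 18, 24, 34, 37, 38, 40, 41, 42, 45, 47]:

lo=0, hi=11, mid=5, arr[mid]=37 -> 37 < 41, search right half
lo=6, hi=11, mid=8, arr[mid]=41 -> Found target at index 8!

Binary search finds 41 at index 8 after 2 comparisons. The search repeatedly halves the search space by comparing with the middle element.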